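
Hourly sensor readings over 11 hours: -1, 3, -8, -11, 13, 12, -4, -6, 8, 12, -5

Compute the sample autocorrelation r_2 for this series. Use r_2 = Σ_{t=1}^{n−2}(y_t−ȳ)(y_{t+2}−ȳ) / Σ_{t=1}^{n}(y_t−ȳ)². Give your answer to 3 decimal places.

Mean ȳ = (-1 + 3 − 8 − 11 + 13 + 12 − 4 − 6 + 8 + 12 − 5)/11 = 1.1818
Numerator Σ_{t=1}^{9}(y_t−ȳ)(y_{t+2}−ȳ) = -536.5207
Denominator Σ(y_t−ȳ)² = 777.6364
r_2 = -536.5207 / 777.6364 = -0.690

-0.690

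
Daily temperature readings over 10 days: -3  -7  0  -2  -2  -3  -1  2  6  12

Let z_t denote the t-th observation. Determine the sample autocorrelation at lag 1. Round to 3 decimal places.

Mean z̄ = (-3 − 7 + 0 − 2 − 2 − 3 − 1 + 2 + 6 + 12)/10 = 0.2000
Numerator Σ_{t=1}^{9}(z_t−z̄)(z_{t+1}−z̄) = 117.3600
Denominator Σ(z_t−z̄)² = 259.6000
r_1 = 117.3600 / 259.6000 = 0.452

0.452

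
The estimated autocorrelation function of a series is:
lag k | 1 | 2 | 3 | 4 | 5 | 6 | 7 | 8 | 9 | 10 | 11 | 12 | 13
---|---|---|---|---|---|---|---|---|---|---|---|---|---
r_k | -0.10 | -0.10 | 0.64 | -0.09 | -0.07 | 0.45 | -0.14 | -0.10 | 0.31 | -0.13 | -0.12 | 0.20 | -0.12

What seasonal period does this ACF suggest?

3

The largest autocorrelation is r_3 = 0.64, with weaker echoes at lags 6 (0.45), 9 (0.31) and 12 (0.20); the remaining lags stay at or below -0.07.
The dominant spike at lag 3 indicates a seasonal period of 3.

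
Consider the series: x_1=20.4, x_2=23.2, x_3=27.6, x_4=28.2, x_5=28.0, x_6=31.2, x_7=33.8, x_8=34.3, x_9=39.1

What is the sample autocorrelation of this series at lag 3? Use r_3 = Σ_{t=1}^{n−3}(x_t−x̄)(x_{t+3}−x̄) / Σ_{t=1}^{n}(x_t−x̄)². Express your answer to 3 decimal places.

0.081

Mean x̄ = (20.4 + 23.2 + 27.6 + 28.2 + 28.0 + 31.2 + 33.8 + 34.3 + 39.1)/9 = 29.5333
Numerator Σ_{t=1}^{6}(x_t−x̄)(x_{t+3}−x̄) = 21.6133
Denominator Σ(x_t−x̄)² = 266.6200
r_3 = 21.6133 / 266.6200 = 0.081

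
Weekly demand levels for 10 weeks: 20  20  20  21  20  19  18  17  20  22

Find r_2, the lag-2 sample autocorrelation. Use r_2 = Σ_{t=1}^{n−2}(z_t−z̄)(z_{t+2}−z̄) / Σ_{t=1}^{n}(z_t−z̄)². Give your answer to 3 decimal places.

Mean z̄ = (20 + 20 + 20 + 21 + 20 + 19 + 18 + 17 + 20 + 22)/10 = 19.7000
Numerator Σ_{t=1}^{8}(z_t−z̄)(z_{t+2}−z̄) = -5.6800
Denominator Σ(z_t−z̄)² = 18.1000
r_2 = -5.6800 / 18.1000 = -0.314

-0.314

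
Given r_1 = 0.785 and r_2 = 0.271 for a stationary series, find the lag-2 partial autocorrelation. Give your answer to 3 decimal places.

-0.900

φ_{22} = (r_2 − r_1²) / (1 − r_1²)
r_1² = (0.785)² = 0.616225
Numerator = 0.271 − 0.6162 = -0.3452; denominator = 1 − 0.6162 = 0.3838
φ_{22} = -0.3452 / 0.3838 = -0.900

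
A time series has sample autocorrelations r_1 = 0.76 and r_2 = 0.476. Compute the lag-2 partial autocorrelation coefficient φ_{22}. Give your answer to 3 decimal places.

φ_{22} = (r_2 − r_1²) / (1 − r_1²)
r_1² = (0.76)² = 0.5776
Numerator = 0.476 − 0.5776 = -0.1016; denominator = 1 − 0.5776 = 0.4224
φ_{22} = -0.1016 / 0.4224 = -0.241

-0.241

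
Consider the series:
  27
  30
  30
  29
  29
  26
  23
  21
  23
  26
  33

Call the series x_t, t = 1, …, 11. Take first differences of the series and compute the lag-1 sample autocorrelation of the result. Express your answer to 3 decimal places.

First differences Δx: 3, 0, -1, 0, -3, -3, -2, 2, 3, 7
Mean of differences = 0.6000
Numerator Σ(Δx_t−Δx̄)(Δx_{t+1}−Δx̄) = 40.0400
Denominator Σ(Δx_t−Δx̄)² = 90.4000
r_1(Δx) = 40.0400 / 90.4000 = 0.443

0.443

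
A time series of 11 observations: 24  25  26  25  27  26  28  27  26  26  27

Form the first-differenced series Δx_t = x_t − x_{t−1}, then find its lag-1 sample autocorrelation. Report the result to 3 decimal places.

-0.524

First differences Δx: 1, 1, -1, 2, -1, 2, -1, -1, 0, 1
Mean of differences = 0.3000
Numerator Σ(Δx_t−Δx̄)(Δx_{t+1}−Δx̄) = -7.3900
Denominator Σ(Δx_t−Δx̄)² = 14.1000
r_1(Δx) = -7.3900 / 14.1000 = -0.524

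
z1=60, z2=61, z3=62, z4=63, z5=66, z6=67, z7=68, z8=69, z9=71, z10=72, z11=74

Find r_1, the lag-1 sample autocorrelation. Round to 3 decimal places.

0.723

Mean z̄ = (60 + 61 + 62 + 63 + 66 + 67 + 68 + 69 + 71 + 72 + 74)/11 = 66.6364
Numerator Σ_{t=1}^{10}(z_t−z̄)(z_{t+1}−z̄) = 159.4132
Denominator Σ(z_t−z̄)² = 220.5455
r_1 = 159.4132 / 220.5455 = 0.723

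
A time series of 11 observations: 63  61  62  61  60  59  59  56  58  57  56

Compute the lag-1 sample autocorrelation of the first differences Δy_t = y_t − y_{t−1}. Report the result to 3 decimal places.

-0.624

First differences Δy: -2, 1, -1, -1, -1, 0, -3, 2, -1, -1
Mean of differences = -0.7000
Numerator Σ(Δy_t−Δȳ)(Δy_{t+1}−Δȳ) = -11.2900
Denominator Σ(Δy_t−Δȳ)² = 18.1000
r_1(Δy) = -11.2900 / 18.1000 = -0.624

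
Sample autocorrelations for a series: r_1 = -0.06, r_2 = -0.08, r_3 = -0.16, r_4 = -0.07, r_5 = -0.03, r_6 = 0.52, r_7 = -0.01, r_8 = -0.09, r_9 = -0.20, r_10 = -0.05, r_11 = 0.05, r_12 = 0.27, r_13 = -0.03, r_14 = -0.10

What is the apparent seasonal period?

6

The largest autocorrelation is r_6 = 0.52, with a weaker echo at lag 12 (0.27); the remaining lags stay at or below 0.05.
The dominant spike at lag 6 indicates a seasonal period of 6.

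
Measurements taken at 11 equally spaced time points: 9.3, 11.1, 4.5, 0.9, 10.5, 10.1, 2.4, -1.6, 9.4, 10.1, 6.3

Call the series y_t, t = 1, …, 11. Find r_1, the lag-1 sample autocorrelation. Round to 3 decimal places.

Mean ȳ = (9.3 + 11.1 + 4.5 + 0.9 + 10.5 + 10.1 + 2.4 − 1.6 + 9.4 + 10.1 + 6.3)/11 = 6.6364
Numerator Σ_{t=1}^{10}(y_t−ȳ)(y_{t+1}−ȳ) = 11.6914
Denominator Σ(y_t−ȳ)² = 196.9455
r_1 = 11.6914 / 196.9455 = 0.059

0.059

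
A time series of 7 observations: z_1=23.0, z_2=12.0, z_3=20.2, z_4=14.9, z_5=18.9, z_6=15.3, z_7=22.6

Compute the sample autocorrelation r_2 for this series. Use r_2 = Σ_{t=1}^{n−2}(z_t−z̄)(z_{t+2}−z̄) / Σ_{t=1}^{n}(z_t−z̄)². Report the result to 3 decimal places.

0.421

Mean z̄ = (23.0 + 12.0 + 20.2 + 14.9 + 18.9 + 15.3 + 22.6)/7 = 18.1286
Σ(z_t−z̄)(z_{t+2}−z̄) = (10.0908) + (19.7865) + (1.5980) + (9.1322) + (3.4494) = 44.0569
Denominator Σ(z_t−z̄)² = 104.5943
r_2 = 44.0569 / 104.5943 = 0.421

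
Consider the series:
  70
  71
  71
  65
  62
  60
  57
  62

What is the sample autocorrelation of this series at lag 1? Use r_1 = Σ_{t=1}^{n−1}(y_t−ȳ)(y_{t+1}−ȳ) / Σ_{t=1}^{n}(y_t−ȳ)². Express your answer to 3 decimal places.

Mean ȳ = (70 + 71 + 71 + 65 + 62 + 60 + 57 + 62)/8 = 64.7500
Deviations from mean: 5.2500, 6.2500, 6.2500, 0.2500, -2.7500, -4.7500, -7.7500, -2.7500
Σ(y_t−ȳ)(y_{t+1}−ȳ) = (32.8125) + (39.0625) + (1.5625) + (-0.6875) + (13.0625) + (36.8125) + (21.3125) = 143.9375
Denominator Σ(y_t−ȳ)² = 203.5000
r_1 = 143.9375 / 203.5000 = 0.707

0.707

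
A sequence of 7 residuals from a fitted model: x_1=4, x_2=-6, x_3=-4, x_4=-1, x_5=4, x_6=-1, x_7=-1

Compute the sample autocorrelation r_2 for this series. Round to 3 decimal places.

Mean x̄ = (4 − 6 − 4 − 1 + 4 − 1 − 1)/7 = -0.7143
Deviations from mean: 4.7143, -5.2857, -3.2857, -0.2857, 4.7143, -0.2857, -0.2857
Numerator Σ_{t=1}^{5}(x_t−x̄)(x_{t+2}−x̄) = -30.7347
Denominator Σ(x_t−x̄)² = 83.4286
r_2 = -30.7347 / 83.4286 = -0.368

-0.368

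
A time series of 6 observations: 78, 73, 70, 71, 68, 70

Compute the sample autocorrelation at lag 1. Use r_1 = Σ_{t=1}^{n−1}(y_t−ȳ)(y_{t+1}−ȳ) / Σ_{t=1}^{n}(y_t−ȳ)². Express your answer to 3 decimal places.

Mean ȳ = (78 + 73 + 70 + 71 + 68 + 70)/6 = 71.6667
Deviations from mean: 6.3333, 1.3333, -1.6667, -0.6667, -3.6667, -1.6667
Numerator Σ_{t=1}^{5}(y_t−ȳ)(y_{t+1}−ȳ) = 15.8889
Denominator Σ(y_t−ȳ)² = 61.3333
r_1 = 15.8889 / 61.3333 = 0.259

0.259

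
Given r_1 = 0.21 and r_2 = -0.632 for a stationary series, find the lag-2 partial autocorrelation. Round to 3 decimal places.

φ_{22} = (r_2 − r_1²) / (1 − r_1²)
r_1² = (0.21)² = 0.0441
Numerator = -0.632 − 0.0441 = -0.6761; denominator = 1 − 0.0441 = 0.9559
φ_{22} = -0.6761 / 0.9559 = -0.707

-0.707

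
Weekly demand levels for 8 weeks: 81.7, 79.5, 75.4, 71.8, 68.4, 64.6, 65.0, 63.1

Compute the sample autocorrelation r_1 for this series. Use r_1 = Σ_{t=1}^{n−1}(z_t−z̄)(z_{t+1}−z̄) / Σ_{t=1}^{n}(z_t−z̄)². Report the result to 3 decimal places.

Mean z̄ = (81.7 + 79.5 + 75.4 + 71.8 + 68.4 + 64.6 + 65.0 + 63.1)/8 = 71.1875
Deviations from mean: 10.5125, 8.3125, 4.2125, 0.6125, -2.7875, -6.5875, -6.1875, -8.0875
Σ(z_t−z̄)(z_{t+1}−z̄) = (87.3852) + (35.0164) + (2.5802) + (-1.7073) + (18.3627) + (40.7602) + (50.0414) = 232.4386
Denominator Σ(z_t−z̄)² = 352.5888
r_1 = 232.4386 / 352.5888 = 0.659

0.659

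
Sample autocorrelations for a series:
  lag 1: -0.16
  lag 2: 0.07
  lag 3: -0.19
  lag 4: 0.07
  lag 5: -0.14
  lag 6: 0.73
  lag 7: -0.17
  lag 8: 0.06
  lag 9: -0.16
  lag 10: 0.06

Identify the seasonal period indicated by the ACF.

The largest autocorrelation is r_6 = 0.73; the remaining lags stay at or below 0.07.
The dominant spike at lag 6 indicates a seasonal period of 6.

6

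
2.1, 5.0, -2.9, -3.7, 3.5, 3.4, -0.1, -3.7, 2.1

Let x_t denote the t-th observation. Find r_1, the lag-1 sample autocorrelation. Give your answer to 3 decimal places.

Mean x̄ = (2.1 + 5.0 − 2.9 − 3.7 + 3.5 + 3.4 − 0.1 − 3.7 + 2.1)/9 = 0.6333
Numerator Σ_{t=1}^{8}(x_t−x̄)(x_{t+1}−x̄) = -3.4111
Denominator Σ(x_t−x̄)² = 89.8200
r_1 = -3.4111 / 89.8200 = -0.038

-0.038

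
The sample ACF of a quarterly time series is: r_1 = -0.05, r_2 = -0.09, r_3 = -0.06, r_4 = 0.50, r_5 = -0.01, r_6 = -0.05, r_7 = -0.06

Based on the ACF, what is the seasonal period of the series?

The largest autocorrelation is r_4 = 0.50; the remaining lags stay at or below -0.01.
The dominant spike at lag 4 indicates a seasonal period of 4.

4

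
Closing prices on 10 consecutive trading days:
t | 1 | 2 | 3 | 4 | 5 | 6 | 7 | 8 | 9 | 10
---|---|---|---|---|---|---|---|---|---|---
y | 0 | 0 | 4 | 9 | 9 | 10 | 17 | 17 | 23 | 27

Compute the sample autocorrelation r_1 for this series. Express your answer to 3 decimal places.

0.665

Mean ȳ = (0 + 0 + 4 + 9 + 9 + 10 + 17 + 17 + 23 + 27)/10 = 11.6000
Numerator Σ_{t=1}^{9}(y_t−ȳ)(y_{t+1}−ȳ) = 511.0400
Denominator Σ(y_t−ȳ)² = 768.4000
r_1 = 511.0400 / 768.4000 = 0.665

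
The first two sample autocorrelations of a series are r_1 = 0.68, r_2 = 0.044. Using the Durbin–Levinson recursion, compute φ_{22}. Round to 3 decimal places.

-0.778

φ_{22} = (r_2 − r_1²) / (1 − r_1²)
r_1² = (0.68)² = 0.4624
Numerator = 0.044 − 0.4624 = -0.4184; denominator = 1 − 0.4624 = 0.5376
φ_{22} = -0.4184 / 0.5376 = -0.778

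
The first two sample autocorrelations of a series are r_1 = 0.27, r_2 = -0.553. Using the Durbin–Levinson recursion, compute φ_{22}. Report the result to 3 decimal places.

φ_{22} = (r_2 − r_1²) / (1 − r_1²)
r_1² = (0.27)² = 0.0729
Numerator = -0.553 − 0.0729 = -0.6259; denominator = 1 − 0.0729 = 0.9271
φ_{22} = -0.6259 / 0.9271 = -0.675

-0.675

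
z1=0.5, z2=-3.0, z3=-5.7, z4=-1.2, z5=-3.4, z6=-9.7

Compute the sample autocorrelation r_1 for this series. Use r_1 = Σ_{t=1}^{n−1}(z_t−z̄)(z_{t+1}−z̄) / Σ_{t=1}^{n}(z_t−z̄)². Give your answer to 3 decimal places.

-0.069

Mean z̄ = (0.5 − 3.0 − 5.7 − 1.2 − 3.4 − 9.7)/6 = -3.7500
Deviations from mean: 4.2500, 0.7500, -1.9500, 2.5500, 0.3500, -5.9500
Σ(z_t−z̄)(z_{t+1}−z̄) = (3.1875) + (-1.4625) + (-4.9725) + (0.8925) + (-2.0825) = -4.4375
Denominator Σ(z_t−z̄)² = 64.4550
r_1 = -4.4375 / 64.4550 = -0.069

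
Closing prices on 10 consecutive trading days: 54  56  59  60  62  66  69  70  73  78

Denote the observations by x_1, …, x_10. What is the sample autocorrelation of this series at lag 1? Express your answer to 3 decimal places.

Mean x̄ = (54 + 56 + 59 + 60 + 62 + 66 + 69 + 70 + 73 + 78)/10 = 64.7000
Numerator Σ_{t=1}^{9}(x_t−x̄)(x_{t+1}−x̄) = 361.4100
Denominator Σ(x_t−x̄)² = 546.1000
r_1 = 361.4100 / 546.1000 = 0.662

0.662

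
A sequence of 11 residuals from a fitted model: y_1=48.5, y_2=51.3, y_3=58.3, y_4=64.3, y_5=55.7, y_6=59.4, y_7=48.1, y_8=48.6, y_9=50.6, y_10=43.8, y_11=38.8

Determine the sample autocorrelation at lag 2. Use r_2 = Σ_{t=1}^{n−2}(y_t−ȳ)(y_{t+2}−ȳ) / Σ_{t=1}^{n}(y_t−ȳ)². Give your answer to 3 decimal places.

0.193

Mean ȳ = (48.5 + 51.3 + 58.3 + 64.3 + 55.7 + 59.4 + 48.1 + 48.6 + 50.6 + 43.8 + 38.8)/11 = 51.5818
Numerator Σ_{t=1}^{9}(y_t−ȳ)(y_{t+2}−ȳ) = 104.3321
Denominator Σ(y_t−ȳ)² = 540.4564
r_2 = 104.3321 / 540.4564 = 0.193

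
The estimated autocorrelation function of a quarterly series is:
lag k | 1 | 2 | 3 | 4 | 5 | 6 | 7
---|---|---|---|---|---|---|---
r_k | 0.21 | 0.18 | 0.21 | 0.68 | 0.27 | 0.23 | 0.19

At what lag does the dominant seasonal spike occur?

The largest autocorrelation is r_4 = 0.68; the remaining lags stay at or below 0.27.
The dominant spike at lag 4 indicates a seasonal period of 4.

4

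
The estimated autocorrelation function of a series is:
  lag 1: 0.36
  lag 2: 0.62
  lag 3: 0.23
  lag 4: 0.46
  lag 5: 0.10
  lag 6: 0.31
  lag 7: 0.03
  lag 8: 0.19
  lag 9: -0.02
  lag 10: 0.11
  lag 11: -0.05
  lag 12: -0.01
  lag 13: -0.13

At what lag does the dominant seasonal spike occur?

2

The largest autocorrelation is r_2 = 0.62, with a weaker echo at lag 4 (0.46); the remaining lags stay at or below 0.36.
The dominant spike at lag 2 indicates a seasonal period of 2.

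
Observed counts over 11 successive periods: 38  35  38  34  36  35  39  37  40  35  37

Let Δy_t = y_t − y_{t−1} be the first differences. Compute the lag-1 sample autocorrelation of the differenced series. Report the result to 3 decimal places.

-0.764

First differences Δy: -3, 3, -4, 2, -1, 4, -2, 3, -5, 2
Mean of differences = -0.1000
Numerator Σ(Δy_t−Δȳ)(Δy_{t+1}−Δȳ) = -74.0100
Denominator Σ(Δy_t−Δȳ)² = 96.9000
r_1(Δy) = -74.0100 / 96.9000 = -0.764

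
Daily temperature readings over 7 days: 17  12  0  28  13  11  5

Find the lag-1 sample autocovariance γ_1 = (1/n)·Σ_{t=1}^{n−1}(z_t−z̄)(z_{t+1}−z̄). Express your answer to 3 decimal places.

-24.461

Mean z̄ = (17 + 12 + 0 + 28 + 13 + 11 + 5)/7 = 12.2857
Σ_{t=1}^{6}(z_t−z̄)(z_{t+1}−z̄) = -171.2245
γ_1 = -171.2245 / 7 = -24.461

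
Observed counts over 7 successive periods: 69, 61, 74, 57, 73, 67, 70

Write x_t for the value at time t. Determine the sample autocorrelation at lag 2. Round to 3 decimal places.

0.570

Mean x̄ = (69 + 61 + 74 + 57 + 73 + 67 + 70)/7 = 67.2857
Deviations from mean: 1.7143, -6.2857, 6.7143, -10.2857, 5.7143, -0.2857, 2.7143
Numerator Σ_{t=1}^{5}(x_t−x̄)(x_{t+2}−x̄) = 132.9796
Denominator Σ(x_t−x̄)² = 233.4286
r_2 = 132.9796 / 233.4286 = 0.570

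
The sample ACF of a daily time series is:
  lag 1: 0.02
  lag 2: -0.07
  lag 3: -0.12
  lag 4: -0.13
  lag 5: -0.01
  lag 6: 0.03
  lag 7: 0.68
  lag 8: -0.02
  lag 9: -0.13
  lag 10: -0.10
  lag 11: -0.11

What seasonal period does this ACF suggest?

7

The largest autocorrelation is r_7 = 0.68; the remaining lags stay at or below 0.03.
The dominant spike at lag 7 indicates a seasonal period of 7.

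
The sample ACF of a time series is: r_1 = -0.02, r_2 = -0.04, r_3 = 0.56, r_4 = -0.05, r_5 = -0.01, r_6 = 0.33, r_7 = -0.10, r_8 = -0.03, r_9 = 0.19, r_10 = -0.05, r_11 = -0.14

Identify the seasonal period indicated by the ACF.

3

The largest autocorrelation is r_3 = 0.56, with weaker echoes at lags 6 (0.33) and 9 (0.19); the remaining lags stay at or below -0.01.
The dominant spike at lag 3 indicates a seasonal period of 3.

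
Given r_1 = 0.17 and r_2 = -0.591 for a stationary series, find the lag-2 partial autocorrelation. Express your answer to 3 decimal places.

-0.638

φ_{22} = (r_2 − r_1²) / (1 − r_1²)
r_1² = (0.17)² = 0.0289
Numerator = -0.591 − 0.0289 = -0.6199; denominator = 1 − 0.0289 = 0.9711
φ_{22} = -0.6199 / 0.9711 = -0.638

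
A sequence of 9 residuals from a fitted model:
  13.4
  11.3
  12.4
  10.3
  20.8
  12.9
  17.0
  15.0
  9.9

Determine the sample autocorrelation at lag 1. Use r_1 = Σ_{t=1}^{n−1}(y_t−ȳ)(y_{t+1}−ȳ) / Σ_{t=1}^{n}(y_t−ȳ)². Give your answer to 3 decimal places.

Mean ȳ = (13.4 + 11.3 + 12.4 + 10.3 + 20.8 + 12.9 + 17.0 + 15.0 + 9.9)/9 = 13.6667
Numerator Σ_{t=1}^{8}(y_t−ȳ)(y_{t+1}−ȳ) = -24.7244
Denominator Σ(y_t−ȳ)² = 97.1600
r_1 = -24.7244 / 97.1600 = -0.254

-0.254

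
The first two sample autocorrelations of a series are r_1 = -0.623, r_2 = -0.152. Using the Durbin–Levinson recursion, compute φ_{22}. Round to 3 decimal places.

-0.883

φ_{22} = (r_2 − r_1²) / (1 − r_1²)
r_1² = (-0.623)² = 0.388129
Numerator = -0.152 − 0.3881 = -0.5401; denominator = 1 − 0.3881 = 0.6119
φ_{22} = -0.5401 / 0.6119 = -0.883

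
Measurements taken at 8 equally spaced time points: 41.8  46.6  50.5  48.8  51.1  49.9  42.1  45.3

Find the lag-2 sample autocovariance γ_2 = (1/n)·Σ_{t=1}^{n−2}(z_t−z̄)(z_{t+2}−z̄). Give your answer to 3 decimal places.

-3.066

Mean z̄ = (41.8 + 46.6 + 50.5 + 48.8 + 51.1 + 49.9 + 42.1 + 45.3)/8 = 47.0125
Deviations: -5.2125, -0.4125, 3.4875, 1.7875, 4.0875, 2.8875, -4.9125, -1.7125
Σ_{t=1}^{6}(z_t−z̄)(z_{t+2}−z̄) = -24.5241
γ_2 = -24.5241 / 8 = -3.066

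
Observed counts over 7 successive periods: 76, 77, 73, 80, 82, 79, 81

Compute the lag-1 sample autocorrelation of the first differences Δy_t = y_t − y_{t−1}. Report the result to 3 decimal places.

-0.411

First differences Δy: 1, -4, 7, 2, -3, 2
Mean of differences = 0.8333
Numerator Σ(Δy_t−Δȳ)(Δy_{t+1}−Δȳ) = -32.3611
Denominator Σ(Δy_t−Δȳ)² = 78.8333
r_1(Δy) = -32.3611 / 78.8333 = -0.411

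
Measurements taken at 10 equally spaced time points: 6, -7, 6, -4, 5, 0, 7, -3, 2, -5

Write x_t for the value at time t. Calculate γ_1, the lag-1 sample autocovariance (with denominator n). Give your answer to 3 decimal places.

-16.969

Mean x̄ = (6 − 7 + 6 − 4 + 5 + 0 + 7 − 3 + 2 − 5)/10 = 0.7000
Σ_{t=1}^{9}(x_t−x̄)(x_{t+1}−x̄) = -169.6900
γ_1 = -169.6900 / 10 = -16.969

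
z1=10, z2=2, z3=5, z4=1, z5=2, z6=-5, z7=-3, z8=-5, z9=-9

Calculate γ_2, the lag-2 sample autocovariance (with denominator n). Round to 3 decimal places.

Mean z̄ = (10 + 2 + 5 + 1 + 2 − 5 − 3 − 5 − 9)/9 = -0.2222
Σ_{t=1}^{7}(z_t−z̄)(z_{t+2}−z̄) = 102.9012
γ_2 = 102.9012 / 9 = 11.433

11.433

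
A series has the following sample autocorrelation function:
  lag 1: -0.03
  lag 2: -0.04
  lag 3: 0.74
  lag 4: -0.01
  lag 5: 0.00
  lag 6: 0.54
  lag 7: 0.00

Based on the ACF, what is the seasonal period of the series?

3

The largest autocorrelation is r_3 = 0.74, with a weaker echo at lag 6 (0.54); the remaining lags stay at or below 0.00.
The dominant spike at lag 3 indicates a seasonal period of 3.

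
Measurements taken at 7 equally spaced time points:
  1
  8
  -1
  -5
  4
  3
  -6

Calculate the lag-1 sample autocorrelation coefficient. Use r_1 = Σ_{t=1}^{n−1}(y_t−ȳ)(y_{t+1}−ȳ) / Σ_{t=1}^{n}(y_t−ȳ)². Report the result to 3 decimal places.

-0.177

Mean ȳ = (1 + 8 − 1 − 5 + 4 + 3 − 6)/7 = 0.5714
Deviations from mean: 0.4286, 7.4286, -1.5714, -5.5714, 3.4286, 2.4286, -6.5714
Numerator Σ_{t=1}^{6}(y_t−ȳ)(y_{t+1}−ȳ) = -26.4694
Denominator Σ(y_t−ȳ)² = 149.7143
r_1 = -26.4694 / 149.7143 = -0.177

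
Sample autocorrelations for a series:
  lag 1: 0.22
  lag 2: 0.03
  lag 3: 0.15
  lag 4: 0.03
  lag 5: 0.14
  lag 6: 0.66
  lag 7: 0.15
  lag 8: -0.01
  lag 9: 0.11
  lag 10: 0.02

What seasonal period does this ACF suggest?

The largest autocorrelation is r_6 = 0.66; the remaining lags stay at or below 0.22. The elevated value at lag 1 (0.22), dropping to 0.03 at lag 2, reflects decaying short-term dependence rather than seasonality.
The dominant spike at lag 6 indicates a seasonal period of 6.

6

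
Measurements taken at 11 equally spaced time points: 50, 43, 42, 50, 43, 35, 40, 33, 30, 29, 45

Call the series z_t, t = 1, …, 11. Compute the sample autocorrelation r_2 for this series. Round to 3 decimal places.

Mean z̄ = (50 + 43 + 42 + 50 + 43 + 35 + 40 + 33 + 30 + 29 + 45)/11 = 40.0000
Numerator Σ_{t=1}^{9}(z_t−z̄)(z_{t+2}−z̄) = 68.0000
Denominator Σ(z_t−z̄)² = 542.0000
r_2 = 68.0000 / 542.0000 = 0.125

0.125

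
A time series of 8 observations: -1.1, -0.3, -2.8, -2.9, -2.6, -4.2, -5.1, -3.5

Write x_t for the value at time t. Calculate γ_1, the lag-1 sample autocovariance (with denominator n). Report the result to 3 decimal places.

1.096

Mean x̄ = (-1.1 − 0.3 − 2.8 − 2.9 − 2.6 − 4.2 − 5.1 − 3.5)/8 = -2.8125
Deviations: 1.7125, 2.5125, 0.0125, -0.0875, 0.2125, -1.3875, -2.2875, -0.6875
Σ_{t=1}^{7}(x_t−x̄)(x_{t+1}−x̄) = 8.7661
γ_1 = 8.7661 / 8 = 1.096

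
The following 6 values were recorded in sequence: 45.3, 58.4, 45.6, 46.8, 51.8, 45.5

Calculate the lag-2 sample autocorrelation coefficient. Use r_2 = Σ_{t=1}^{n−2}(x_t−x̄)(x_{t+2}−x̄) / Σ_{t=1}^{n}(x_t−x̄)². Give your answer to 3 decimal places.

Mean x̄ = (45.3 + 58.4 + 45.6 + 46.8 + 51.8 + 45.5)/6 = 48.9000
Deviations from mean: -3.6000, 9.5000, -3.3000, -2.1000, 2.9000, -3.4000
Numerator Σ_{t=1}^{4}(x_t−x̄)(x_{t+2}−x̄) = -10.5000
Denominator Σ(x_t−x̄)² = 138.4800
r_2 = -10.5000 / 138.4800 = -0.076

-0.076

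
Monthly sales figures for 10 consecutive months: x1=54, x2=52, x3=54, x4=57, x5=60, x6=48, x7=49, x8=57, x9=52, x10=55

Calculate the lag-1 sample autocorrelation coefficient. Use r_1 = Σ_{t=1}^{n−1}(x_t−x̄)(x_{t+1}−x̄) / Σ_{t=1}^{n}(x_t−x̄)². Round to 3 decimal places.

-0.094

Mean x̄ = (54 + 52 + 54 + 57 + 60 + 48 + 49 + 57 + 52 + 55)/10 = 53.8000
Numerator Σ_{t=1}^{9}(x_t−x̄)(x_{t+1}−x̄) = -11.6400
Denominator Σ(x_t−x̄)² = 123.6000
r_1 = -11.6400 / 123.6000 = -0.094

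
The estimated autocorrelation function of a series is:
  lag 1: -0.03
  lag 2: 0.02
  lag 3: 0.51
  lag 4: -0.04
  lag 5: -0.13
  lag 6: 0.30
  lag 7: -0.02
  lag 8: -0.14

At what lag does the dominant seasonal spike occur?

The largest autocorrelation is r_3 = 0.51, with a weaker echo at lag 6 (0.30); the remaining lags stay at or below 0.02.
The dominant spike at lag 3 indicates a seasonal period of 3.

3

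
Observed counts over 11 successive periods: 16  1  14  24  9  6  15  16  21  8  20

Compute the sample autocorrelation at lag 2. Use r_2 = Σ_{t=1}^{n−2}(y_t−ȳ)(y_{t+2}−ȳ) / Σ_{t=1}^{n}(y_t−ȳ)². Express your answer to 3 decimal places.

-0.394

Mean ȳ = (16 + 1 + 14 + 24 + 9 + 6 + 15 + 16 + 21 + 8 + 20)/11 = 13.6364
Numerator Σ_{t=1}^{9}(y_t−ȳ)(y_{t+2}−ȳ) = -191.7190
Denominator Σ(y_t−ȳ)² = 486.5455
r_2 = -191.7190 / 486.5455 = -0.394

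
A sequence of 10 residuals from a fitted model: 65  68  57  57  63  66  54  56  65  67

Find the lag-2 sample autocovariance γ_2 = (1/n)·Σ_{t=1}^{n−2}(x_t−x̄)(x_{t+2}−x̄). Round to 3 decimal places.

Mean x̄ = (65 + 68 + 57 + 57 + 63 + 66 + 54 + 56 + 65 + 67)/10 = 61.8000
Σ_{t=1}^{8}(x_t−x̄)(x_{t+2}−x̄) = -159.8800
γ_2 = -159.8800 / 10 = -15.988

-15.988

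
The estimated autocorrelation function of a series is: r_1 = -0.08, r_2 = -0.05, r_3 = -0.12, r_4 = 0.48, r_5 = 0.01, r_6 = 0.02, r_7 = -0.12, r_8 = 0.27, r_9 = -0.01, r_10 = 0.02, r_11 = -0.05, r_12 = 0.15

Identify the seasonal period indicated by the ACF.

The largest autocorrelation is r_4 = 0.48, with weaker echoes at lags 8 (0.27) and 12 (0.15); the remaining lags stay at or below 0.02.
The dominant spike at lag 4 indicates a seasonal period of 4.

4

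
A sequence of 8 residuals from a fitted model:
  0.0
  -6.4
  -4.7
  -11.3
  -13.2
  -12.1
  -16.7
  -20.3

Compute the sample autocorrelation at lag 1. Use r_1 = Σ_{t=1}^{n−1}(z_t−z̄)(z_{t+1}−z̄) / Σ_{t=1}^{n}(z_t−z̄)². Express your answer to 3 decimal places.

Mean z̄ = (0.0 − 6.4 − 4.7 − 11.3 − 13.2 − 12.1 − 16.7 − 20.3)/8 = -10.5875
Deviations from mean: 10.5875, 4.1875, 5.8875, -0.7125, -2.6125, -1.5125, -6.1125, -9.7125
Σ(z_t−z̄)(z_{t+1}−z̄) = (44.3352) + (24.6539) + (-4.1948) + (1.8614) + (3.9514) + (9.2452) + (59.3677) = 139.2198
Denominator Σ(z_t−z̄)² = 305.6088
r_1 = 139.2198 / 305.6088 = 0.456

0.456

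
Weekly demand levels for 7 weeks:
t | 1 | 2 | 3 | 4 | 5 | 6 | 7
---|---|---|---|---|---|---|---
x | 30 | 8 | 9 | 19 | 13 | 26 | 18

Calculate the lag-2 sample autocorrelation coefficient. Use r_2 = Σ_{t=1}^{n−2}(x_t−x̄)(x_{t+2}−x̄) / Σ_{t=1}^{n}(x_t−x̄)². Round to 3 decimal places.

-0.171

Mean x̄ = (30 + 8 + 9 + 19 + 13 + 26 + 18)/7 = 17.5714
Numerator Σ_{t=1}^{5}(x_t−x̄)(x_{t+2}−x̄) = -70.9388
Denominator Σ(x_t−x̄)² = 413.7143
r_2 = -70.9388 / 413.7143 = -0.171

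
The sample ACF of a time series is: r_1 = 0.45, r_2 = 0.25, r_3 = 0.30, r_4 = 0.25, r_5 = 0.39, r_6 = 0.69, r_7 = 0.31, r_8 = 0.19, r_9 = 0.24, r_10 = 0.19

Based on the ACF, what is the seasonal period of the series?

6

The largest autocorrelation is r_6 = 0.69; the remaining lags stay at or below 0.45. The elevated value at lag 1 (0.45), dropping to 0.25 at lag 2, reflects decaying short-term dependence rather than seasonality.
The dominant spike at lag 6 indicates a seasonal period of 6.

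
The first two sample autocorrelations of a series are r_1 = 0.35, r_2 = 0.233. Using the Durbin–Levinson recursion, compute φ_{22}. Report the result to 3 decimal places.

0.126

φ_{22} = (r_2 − r_1²) / (1 − r_1²)
r_1² = (0.35)² = 0.1225
Numerator = 0.233 − 0.1225 = 0.1105; denominator = 1 − 0.1225 = 0.8775
φ_{22} = 0.1105 / 0.8775 = 0.126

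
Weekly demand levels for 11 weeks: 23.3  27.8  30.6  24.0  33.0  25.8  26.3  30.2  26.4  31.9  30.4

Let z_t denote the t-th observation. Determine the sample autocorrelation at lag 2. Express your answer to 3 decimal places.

0.042

Mean z̄ = (23.3 + 27.8 + 30.6 + 24.0 + 33.0 + 25.8 + 26.3 + 30.2 + 26.4 + 31.9 + 30.4)/11 = 28.1545
Numerator Σ_{t=1}^{9}(z_t−z̄)(z_{t+2}−z̄) = 4.4059
Denominator Σ(z_t−z̄)² = 105.7273
r_2 = 4.4059 / 105.7273 = 0.042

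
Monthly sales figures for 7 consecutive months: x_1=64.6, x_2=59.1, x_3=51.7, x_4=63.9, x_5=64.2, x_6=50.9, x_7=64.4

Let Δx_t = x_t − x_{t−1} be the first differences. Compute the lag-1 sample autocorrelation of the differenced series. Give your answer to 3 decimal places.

-0.387

First differences Δx: -5.5, -7.4, 12.2, 0.3, -13.3, 13.5
Mean of differences = -0.0333
Numerator Σ(Δx_t−Δx̄)(Δx_{t+1}−Δx̄) = -229.7344
Denominator Σ(Δx_t−Δx̄)² = 593.0733
r_1(Δx) = -229.7344 / 593.0733 = -0.387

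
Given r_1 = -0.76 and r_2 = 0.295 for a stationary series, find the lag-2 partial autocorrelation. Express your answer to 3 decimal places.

φ_{22} = (r_2 − r_1²) / (1 − r_1²)
r_1² = (-0.76)² = 0.5776
Numerator = 0.295 − 0.5776 = -0.2826; denominator = 1 − 0.5776 = 0.4224
φ_{22} = -0.2826 / 0.4224 = -0.669

-0.669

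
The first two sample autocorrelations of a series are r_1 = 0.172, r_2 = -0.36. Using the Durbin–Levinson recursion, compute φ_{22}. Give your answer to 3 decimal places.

φ_{22} = (r_2 − r_1²) / (1 − r_1²)
r_1² = (0.172)² = 0.029584
Numerator = -0.36 − 0.0296 = -0.3896; denominator = 1 − 0.0296 = 0.9704
φ_{22} = -0.3896 / 0.9704 = -0.401

-0.401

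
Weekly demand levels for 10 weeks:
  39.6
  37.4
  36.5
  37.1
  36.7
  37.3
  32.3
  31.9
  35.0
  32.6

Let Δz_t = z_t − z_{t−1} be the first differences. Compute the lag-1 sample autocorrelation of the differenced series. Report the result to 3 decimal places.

-0.269

First differences Δz: -2.2, -0.9, 0.6, -0.4, 0.6, -5.0, -0.4, 3.1, -2.4
Mean of differences = -0.7778
Numerator Σ(Δz_t−Δz̄)(Δz_{t+1}−Δz̄) = -11.1916
Denominator Σ(Δz_t−Δz̄)² = 41.6156
r_1(Δz) = -11.1916 / 41.6156 = -0.269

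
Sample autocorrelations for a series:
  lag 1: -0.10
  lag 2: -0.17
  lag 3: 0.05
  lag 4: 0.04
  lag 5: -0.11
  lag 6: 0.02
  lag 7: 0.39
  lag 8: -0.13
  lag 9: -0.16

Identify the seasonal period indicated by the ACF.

The largest autocorrelation is r_7 = 0.39; the remaining lags stay at or below 0.05.
The dominant spike at lag 7 indicates a seasonal period of 7.

7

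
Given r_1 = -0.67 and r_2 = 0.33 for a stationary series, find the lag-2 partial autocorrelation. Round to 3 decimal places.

-0.216

φ_{22} = (r_2 − r_1²) / (1 − r_1²)
r_1² = (-0.67)² = 0.4489
Numerator = 0.33 − 0.4489 = -0.1189; denominator = 1 − 0.4489 = 0.5511
φ_{22} = -0.1189 / 0.5511 = -0.216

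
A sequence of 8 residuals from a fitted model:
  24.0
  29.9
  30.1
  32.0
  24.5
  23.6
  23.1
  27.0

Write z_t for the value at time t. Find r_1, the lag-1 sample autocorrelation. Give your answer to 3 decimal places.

Mean z̄ = (24.0 + 29.9 + 30.1 + 32.0 + 24.5 + 23.6 + 23.1 + 27.0)/8 = 26.7750
Deviations from mean: -2.7750, 3.1250, 3.3250, 5.2250, -2.2750, -3.1750, -3.6750, 0.2250
Numerator Σ_{t=1}^{7}(z_t−z̄)(z_{t+1}−z̄) = 25.2694
Denominator Σ(z_t−z̄)² = 84.6350
r_1 = 25.2694 / 84.6350 = 0.299

0.299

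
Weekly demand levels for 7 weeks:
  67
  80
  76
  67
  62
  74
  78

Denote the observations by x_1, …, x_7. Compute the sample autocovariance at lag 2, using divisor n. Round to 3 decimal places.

-24.286

Mean x̄ = (67 + 80 + 76 + 67 + 62 + 74 + 78)/7 = 72.0000
Deviations: -5.0000, 8.0000, 4.0000, -5.0000, -10.0000, 2.0000, 6.0000
Σ_{t=1}^{5}(x_t−x̄)(x_{t+2}−x̄) = -170.0000
γ_2 = -170.0000 / 7 = -24.286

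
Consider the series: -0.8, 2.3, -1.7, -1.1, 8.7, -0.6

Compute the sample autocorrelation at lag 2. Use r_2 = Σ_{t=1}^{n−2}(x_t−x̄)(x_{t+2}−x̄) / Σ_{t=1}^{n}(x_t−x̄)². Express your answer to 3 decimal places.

-0.188

Mean x̄ = (-0.8 + 2.3 − 1.7 − 1.1 + 8.7 − 0.6)/6 = 1.1333
Deviations from mean: -1.9333, 1.1667, -2.8333, -2.2333, 7.5667, -1.7333
Numerator Σ_{t=1}^{4}(x_t−x̄)(x_{t+2}−x̄) = -14.6956
Denominator Σ(x_t−x̄)² = 78.3733
r_2 = -14.6956 / 78.3733 = -0.188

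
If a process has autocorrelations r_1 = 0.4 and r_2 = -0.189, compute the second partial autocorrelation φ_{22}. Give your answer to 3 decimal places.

φ_{22} = (r_2 − r_1²) / (1 − r_1²)
r_1² = (0.4)² = 0.16
Numerator = -0.189 − 0.1600 = -0.3490; denominator = 1 − 0.1600 = 0.8400
φ_{22} = -0.3490 / 0.8400 = -0.415

-0.415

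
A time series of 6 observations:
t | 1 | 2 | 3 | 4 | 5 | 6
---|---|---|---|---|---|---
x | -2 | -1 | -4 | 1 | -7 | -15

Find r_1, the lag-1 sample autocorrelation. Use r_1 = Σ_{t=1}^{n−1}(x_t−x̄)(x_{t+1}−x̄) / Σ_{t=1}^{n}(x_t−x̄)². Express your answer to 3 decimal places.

Mean x̄ = (-2 − 1 − 4 + 1 − 7 − 15)/6 = -4.6667
Numerator Σ_{t=1}^{5}(x_t−x̄)(x_{t+1}−x̄) = 26.8889
Denominator Σ(x_t−x̄)² = 165.3333
r_1 = 26.8889 / 165.3333 = 0.163

0.163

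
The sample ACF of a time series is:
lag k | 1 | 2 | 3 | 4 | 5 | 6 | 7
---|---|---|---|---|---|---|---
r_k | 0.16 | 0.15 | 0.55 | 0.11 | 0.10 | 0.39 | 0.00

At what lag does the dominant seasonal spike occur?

3

The largest autocorrelation is r_3 = 0.55, with a weaker echo at lag 6 (0.39); the remaining lags stay at or below 0.16.
The dominant spike at lag 3 indicates a seasonal period of 3.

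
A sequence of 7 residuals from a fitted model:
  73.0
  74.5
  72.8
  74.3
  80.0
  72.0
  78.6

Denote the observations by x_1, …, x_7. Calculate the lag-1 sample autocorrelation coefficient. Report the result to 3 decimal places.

Mean x̄ = (73.0 + 74.5 + 72.8 + 74.3 + 80.0 + 72.0 + 78.6)/7 = 75.0286
Deviations from mean: -2.0286, -0.5286, -2.2286, -0.7286, 4.9714, -3.0286, 3.5714
Σ(x_t−x̄)(x_{t+1}−x̄) = (1.0722) + (1.1780) + (1.6237) + (-3.6220) + (-15.0563) + (-10.8163) = -25.6208
Denominator Σ(x_t−x̄)² = 56.5343
r_1 = -25.6208 / 56.5343 = -0.453

-0.453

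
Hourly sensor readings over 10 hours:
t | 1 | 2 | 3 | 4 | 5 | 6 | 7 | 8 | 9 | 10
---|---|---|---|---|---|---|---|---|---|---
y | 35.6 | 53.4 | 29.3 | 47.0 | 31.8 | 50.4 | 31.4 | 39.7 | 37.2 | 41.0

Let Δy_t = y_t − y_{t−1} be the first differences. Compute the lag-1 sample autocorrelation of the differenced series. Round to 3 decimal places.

-0.868

First differences Δy: 17.8, -24.1, 17.7, -15.2, 18.6, -19.0, 8.3, -2.5, 3.8
Mean of differences = 0.6000
Numerator Σ(Δy_t−Δȳ)(Δy_{t+1}−Δȳ) = -1939.3000
Denominator Σ(Δy_t−Δȳ)² = 2235.2800
r_1(Δy) = -1939.3000 / 2235.2800 = -0.868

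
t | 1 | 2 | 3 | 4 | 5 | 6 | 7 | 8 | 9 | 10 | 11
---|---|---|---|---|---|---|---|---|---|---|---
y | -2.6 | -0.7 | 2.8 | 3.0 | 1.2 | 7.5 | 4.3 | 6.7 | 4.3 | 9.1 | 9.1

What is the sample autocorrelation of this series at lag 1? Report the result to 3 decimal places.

0.413

Mean ȳ = (-2.6 − 0.7 + 2.8 + 3.0 + 1.2 + 7.5 + 4.3 + 6.7 + 4.3 + 9.1 + 9.1)/11 = 4.0636
Numerator Σ_{t=1}^{10}(y_t−ȳ)(y_{t+1}−ȳ) = 60.9260
Denominator Σ(y_t−ȳ)² = 147.6255
r_1 = 60.9260 / 147.6255 = 0.413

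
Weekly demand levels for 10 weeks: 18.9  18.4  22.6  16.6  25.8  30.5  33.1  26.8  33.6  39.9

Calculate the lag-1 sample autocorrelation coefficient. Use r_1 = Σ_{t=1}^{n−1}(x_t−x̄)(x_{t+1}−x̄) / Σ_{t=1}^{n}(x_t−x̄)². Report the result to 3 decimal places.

0.498

Mean x̄ = (18.9 + 18.4 + 22.6 + 16.6 + 25.8 + 30.5 + 33.1 + 26.8 + 33.6 + 39.9)/10 = 26.6200
Numerator Σ_{t=1}^{9}(x_t−x̄)(x_{t+1}−x̄) = 262.0776
Denominator Σ(x_t−x̄)² = 526.5560
r_1 = 262.0776 / 526.5560 = 0.498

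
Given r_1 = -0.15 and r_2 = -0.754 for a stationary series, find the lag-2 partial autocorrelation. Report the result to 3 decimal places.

φ_{22} = (r_2 − r_1²) / (1 − r_1²)
r_1² = (-0.15)² = 0.0225
Numerator = -0.754 − 0.0225 = -0.7765; denominator = 1 − 0.0225 = 0.9775
φ_{22} = -0.7765 / 0.9775 = -0.794

-0.794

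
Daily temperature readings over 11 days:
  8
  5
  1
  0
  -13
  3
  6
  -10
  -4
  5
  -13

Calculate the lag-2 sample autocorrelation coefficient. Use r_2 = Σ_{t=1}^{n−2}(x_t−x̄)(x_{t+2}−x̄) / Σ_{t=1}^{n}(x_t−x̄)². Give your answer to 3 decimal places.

Mean x̄ = (8 + 5 + 1 + 0 − 13 + 3 + 6 − 10 − 4 + 5 − 13)/11 = -1.0909
Numerator Σ_{t=1}^{9}(x_t−x̄)(x_{t+2}−x̄) = -155.9256
Denominator Σ(x_t−x̄)² = 600.9091
r_2 = -155.9256 / 600.9091 = -0.259

-0.259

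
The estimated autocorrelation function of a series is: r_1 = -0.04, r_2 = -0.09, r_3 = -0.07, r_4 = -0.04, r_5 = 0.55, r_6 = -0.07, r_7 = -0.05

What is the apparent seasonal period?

The largest autocorrelation is r_5 = 0.55; the remaining lags stay at or below -0.04.
The dominant spike at lag 5 indicates a seasonal period of 5.

5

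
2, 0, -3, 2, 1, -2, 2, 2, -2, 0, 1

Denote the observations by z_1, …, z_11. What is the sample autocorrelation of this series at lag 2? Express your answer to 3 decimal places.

-0.619

Mean z̄ = (2 + 0 − 3 + 2 + 1 − 2 + 2 + 2 − 2 + 0 + 1)/11 = 0.2727
Numerator Σ_{t=1}^{9}(z_t−z̄)(z_{t+2}−z̄) = -21.1488
Denominator Σ(z_t−z̄)² = 34.1818
r_2 = -21.1488 / 34.1818 = -0.619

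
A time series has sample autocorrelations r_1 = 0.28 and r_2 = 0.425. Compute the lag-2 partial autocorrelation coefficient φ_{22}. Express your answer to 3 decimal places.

0.376

φ_{22} = (r_2 − r_1²) / (1 − r_1²)
r_1² = (0.28)² = 0.0784
Numerator = 0.425 − 0.0784 = 0.3466; denominator = 1 − 0.0784 = 0.9216
φ_{22} = 0.3466 / 0.9216 = 0.376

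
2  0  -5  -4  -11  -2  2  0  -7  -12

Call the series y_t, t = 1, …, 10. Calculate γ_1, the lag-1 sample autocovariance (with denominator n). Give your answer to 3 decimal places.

5.241

Mean ȳ = (2 + 0 − 5 − 4 − 11 − 2 + 2 + 0 − 7 − 12)/10 = -3.7000
Σ_{t=1}^{9}(y_t−ȳ)(y_{t+1}−ȳ) = 52.4100
γ_1 = 52.4100 / 10 = 5.241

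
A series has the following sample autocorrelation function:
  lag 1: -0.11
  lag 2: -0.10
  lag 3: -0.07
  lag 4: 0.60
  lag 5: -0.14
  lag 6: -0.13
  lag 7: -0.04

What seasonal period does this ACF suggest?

4

The largest autocorrelation is r_4 = 0.60; the remaining lags stay at or below -0.04.
The dominant spike at lag 4 indicates a seasonal period of 4.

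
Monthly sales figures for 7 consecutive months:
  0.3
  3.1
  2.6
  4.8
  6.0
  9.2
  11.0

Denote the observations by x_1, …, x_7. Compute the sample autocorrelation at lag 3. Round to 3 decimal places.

-0.145

Mean x̄ = (0.3 + 3.1 + 2.6 + 4.8 + 6.0 + 9.2 + 11.0)/7 = 5.2857
Deviations from mean: -4.9857, -2.1857, -2.6857, -0.4857, 0.7143, 3.9143, 5.7143
Σ(x_t−x̄)(x_{t+3}−x̄) = (2.4216) + (-1.5612) + (-10.5127) + (-2.7755) = -12.4278
Denominator Σ(x_t−x̄)² = 85.5686
r_3 = -12.4278 / 85.5686 = -0.145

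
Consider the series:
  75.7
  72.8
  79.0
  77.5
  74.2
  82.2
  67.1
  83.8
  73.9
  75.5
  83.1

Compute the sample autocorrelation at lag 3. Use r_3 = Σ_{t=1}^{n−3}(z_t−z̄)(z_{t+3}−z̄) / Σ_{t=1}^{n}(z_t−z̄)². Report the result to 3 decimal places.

0.149

Mean z̄ = (75.7 + 72.8 + 79.0 + 77.5 + 74.2 + 82.2 + 67.1 + 83.8 + 73.9 + 75.5 + 83.1)/11 = 76.8000
Numerator Σ_{t=1}^{8}(z_t−z̄)(z_{t+3}−z̄) = 37.5700
Denominator Σ(z_t−z̄)² = 251.3400
r_3 = 37.5700 / 251.3400 = 0.149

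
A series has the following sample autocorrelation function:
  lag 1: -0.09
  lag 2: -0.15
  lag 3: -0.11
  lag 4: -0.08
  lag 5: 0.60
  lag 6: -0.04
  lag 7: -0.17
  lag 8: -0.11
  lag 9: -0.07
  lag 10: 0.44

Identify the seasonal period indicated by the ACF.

The largest autocorrelation is r_5 = 0.60, with a weaker echo at lag 10 (0.44); the remaining lags stay at or below -0.04.
The dominant spike at lag 5 indicates a seasonal period of 5.

5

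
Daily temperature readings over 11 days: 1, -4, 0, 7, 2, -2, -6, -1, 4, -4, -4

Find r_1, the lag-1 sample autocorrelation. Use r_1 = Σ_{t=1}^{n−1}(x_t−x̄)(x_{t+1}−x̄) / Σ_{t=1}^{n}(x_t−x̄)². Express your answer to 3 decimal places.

0.110

Mean x̄ = (1 − 4 + 0 + 7 + 2 − 2 − 6 − 1 + 4 − 4 − 4)/11 = -0.6364
Numerator Σ_{t=1}^{10}(x_t−x̄)(x_{t+1}−x̄) = 17.0496
Denominator Σ(x_t−x̄)² = 154.5455
r_1 = 17.0496 / 154.5455 = 0.110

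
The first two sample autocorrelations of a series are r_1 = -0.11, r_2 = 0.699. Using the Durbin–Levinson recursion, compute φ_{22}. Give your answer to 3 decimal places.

0.695

φ_{22} = (r_2 − r_1²) / (1 − r_1²)
r_1² = (-0.11)² = 0.0121
Numerator = 0.699 − 0.0121 = 0.6869; denominator = 1 − 0.0121 = 0.9879
φ_{22} = 0.6869 / 0.9879 = 0.695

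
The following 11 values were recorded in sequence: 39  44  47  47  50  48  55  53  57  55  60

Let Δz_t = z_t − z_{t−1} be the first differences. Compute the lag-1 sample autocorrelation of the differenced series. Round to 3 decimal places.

-0.719

First differences Δz: 5, 3, 0, 3, -2, 7, -2, 4, -2, 5
Mean of differences = 2.1000
Numerator Σ(Δz_t−Δz̄)(Δz_{t+1}−Δz̄) = -72.5100
Denominator Σ(Δz_t−Δz̄)² = 100.9000
r_1(Δz) = -72.5100 / 100.9000 = -0.719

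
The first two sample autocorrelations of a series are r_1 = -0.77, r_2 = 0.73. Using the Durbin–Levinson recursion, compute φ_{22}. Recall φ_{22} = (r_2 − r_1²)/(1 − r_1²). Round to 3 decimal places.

0.337

φ_{22} = (r_2 − r_1²) / (1 − r_1²)
r_1² = (-0.77)² = 0.5929
Numerator = 0.73 − 0.5929 = 0.1371; denominator = 1 − 0.5929 = 0.4071
φ_{22} = 0.1371 / 0.4071 = 0.337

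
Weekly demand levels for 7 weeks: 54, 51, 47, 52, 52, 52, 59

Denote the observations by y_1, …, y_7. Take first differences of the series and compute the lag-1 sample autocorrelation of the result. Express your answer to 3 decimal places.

First differences Δy: -3, -4, 5, 0, 0, 7
Mean of differences = 0.8333
Numerator Σ(Δy_t−Δȳ)(Δy_{t+1}−Δȳ) = -9.5278
Denominator Σ(Δy_t−Δȳ)² = 94.8333
r_1(Δy) = -9.5278 / 94.8333 = -0.100

-0.100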